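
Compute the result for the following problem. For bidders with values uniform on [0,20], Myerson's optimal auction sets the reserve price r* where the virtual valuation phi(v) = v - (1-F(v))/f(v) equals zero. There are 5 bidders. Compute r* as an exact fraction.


Step 1: For U[0,20], F(v) = v/20 and f(v) = 1/20
Step 2: phi(v) = v - (1 - v/20)/(1/20) = v - (20 - v) = 2v - 20
Step 3: Set phi(r*) = 0: 2r* - 20 = 0
Step 4: r* = 20/2 = 10 (the number of bidders n = 5 does not enter)

10


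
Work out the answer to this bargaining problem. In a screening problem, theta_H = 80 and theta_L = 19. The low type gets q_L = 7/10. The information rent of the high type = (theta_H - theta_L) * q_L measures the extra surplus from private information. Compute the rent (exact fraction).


Step 1: theta_H - theta_L = 80 - 19 = 61
Step 2: Information rent = (theta_H - theta_L) * q_L
Step 3: = 61 * 7/10
Step 4: = 427/10

427/10


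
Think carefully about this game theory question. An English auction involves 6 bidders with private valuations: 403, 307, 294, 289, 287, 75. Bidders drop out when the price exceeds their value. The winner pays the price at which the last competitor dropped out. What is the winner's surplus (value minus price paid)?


Step 1: Identify the highest value: 403
Step 2: Identify the second-highest value: 307
Step 3: The final price = second-highest value = 307
Step 4: Surplus = 403 - 307 = 96

96


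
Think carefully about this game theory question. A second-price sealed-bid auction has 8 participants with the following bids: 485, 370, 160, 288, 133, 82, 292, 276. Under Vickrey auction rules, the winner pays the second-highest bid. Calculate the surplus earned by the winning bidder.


Step 1: Sort bids in descending order: 485, 370, 292, 288, 276, 160, 133, 82
Step 2: The winning bid is the highest: 485
Step 3: The payment equals the second-highest bid: 370
Step 4: Surplus = winner's bid - payment = 485 - 370 = 115

115


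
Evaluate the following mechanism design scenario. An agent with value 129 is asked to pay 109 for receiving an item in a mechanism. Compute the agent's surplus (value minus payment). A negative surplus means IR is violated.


Step 1: Surplus = value - payment = 129 - 109 = 20
Step 2: IR is satisfied (surplus >= 0)

20


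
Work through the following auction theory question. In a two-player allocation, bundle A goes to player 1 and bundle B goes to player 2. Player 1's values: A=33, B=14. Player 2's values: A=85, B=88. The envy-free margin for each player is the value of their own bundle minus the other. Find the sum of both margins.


Step 1: Player 1's margin = v1(A) - v1(B) = 33 - 14 = 19
Step 2: Player 2's margin = v2(B) - v2(A) = 88 - 85 = 3
Step 3: Total margin = 19 + 3 = 22

22


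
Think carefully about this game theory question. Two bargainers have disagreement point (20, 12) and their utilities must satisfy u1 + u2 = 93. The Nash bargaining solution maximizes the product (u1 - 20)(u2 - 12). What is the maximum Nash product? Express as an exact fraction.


Step 1: The Nash solution splits surplus symmetrically above the disagreement point
Step 2: u1 = (total + d1 - d2)/2 = (93 + 20 - 12)/2 = 101/2
Step 3: u2 = (total - d1 + d2)/2 = (93 - 20 + 12)/2 = 85/2
Step 4: Nash product = (101/2 - 20) * (85/2 - 12)
Step 5: = 61/2 * 61/2 = 3721/4

3721/4


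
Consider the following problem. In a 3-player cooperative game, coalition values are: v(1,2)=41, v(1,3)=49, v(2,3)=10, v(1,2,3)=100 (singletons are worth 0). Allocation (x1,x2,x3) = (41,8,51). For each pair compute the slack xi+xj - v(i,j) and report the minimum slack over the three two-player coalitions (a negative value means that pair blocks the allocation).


Step 1: Slack for coalition (1,2): x1+x2 - v12 = 49 - 41 = 8
Step 2: Slack for coalition (1,3): x1+x3 - v13 = 92 - 49 = 43
Step 3: Slack for coalition (2,3): x2+x3 - v23 = 59 - 10 = 49
Step 4: Minimum slack = min(8, 43, 49) = 8, attained by (1,2); no pair can gain by deviating, so the allocation is in the core

8


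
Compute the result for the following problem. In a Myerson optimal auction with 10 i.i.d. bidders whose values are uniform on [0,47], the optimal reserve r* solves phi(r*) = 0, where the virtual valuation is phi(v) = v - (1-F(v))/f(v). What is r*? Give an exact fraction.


Step 1: For U[0,47], F(v) = v/47 and f(v) = 1/47
Step 2: phi(v) = v - (1 - v/47)/(1/47) = v - (47 - v) = 2v - 47
Step 3: Set phi(r*) = 0: 2r* - 47 = 0
Step 4: r* = 47/2 (the number of bidders n = 10 does not enter)

47/2


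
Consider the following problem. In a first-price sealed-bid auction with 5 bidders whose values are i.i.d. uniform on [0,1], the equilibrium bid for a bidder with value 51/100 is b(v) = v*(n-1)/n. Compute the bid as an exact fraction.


Step 1: The symmetric BNE bidding function is b(v) = v * (n-1) / n
Step 2: Substitute v = 51/100 and n = 5
Step 3: b = 51/100 * 4/5
Step 4: b = 51/125

51/125


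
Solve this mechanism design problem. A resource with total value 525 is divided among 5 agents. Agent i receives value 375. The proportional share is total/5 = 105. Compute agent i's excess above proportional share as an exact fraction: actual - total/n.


Step 1: Proportional share = 525/5 = 105
Step 2: Agent's actual allocation = 375
Step 3: Excess = 375 - 105 = 270

270


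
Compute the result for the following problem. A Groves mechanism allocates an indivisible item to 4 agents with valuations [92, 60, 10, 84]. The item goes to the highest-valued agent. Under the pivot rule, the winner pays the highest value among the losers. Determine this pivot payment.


Step 1: The efficient winner is agent 0 with value 92
Step 2: Other agents' values: [60, 10, 84]
Step 3: Pivot payment = max(others) = 84
Step 4: The winner pays 84

84


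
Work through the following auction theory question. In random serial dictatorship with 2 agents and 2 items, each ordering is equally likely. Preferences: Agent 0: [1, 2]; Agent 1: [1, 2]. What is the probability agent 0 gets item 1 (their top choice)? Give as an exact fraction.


Step 1: Agent 0 wants item 1
Step 2: There are 2 possible orderings of agents
Step 3: In 1 orderings, agent 0 gets item 1
Step 4: Probability = 1/2

1/2


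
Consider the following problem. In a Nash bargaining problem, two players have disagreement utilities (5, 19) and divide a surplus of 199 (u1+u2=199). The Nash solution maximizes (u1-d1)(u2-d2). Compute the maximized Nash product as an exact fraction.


Step 1: The Nash solution splits surplus symmetrically above the disagreement point
Step 2: u1 = (total + d1 - d2)/2 = (199 + 5 - 19)/2 = 185/2
Step 3: u2 = (total - d1 + d2)/2 = (199 - 5 + 19)/2 = 213/2
Step 4: Nash product = (185/2 - 5) * (213/2 - 19)
Step 5: = 175/2 * 175/2 = 30625/4

30625/4


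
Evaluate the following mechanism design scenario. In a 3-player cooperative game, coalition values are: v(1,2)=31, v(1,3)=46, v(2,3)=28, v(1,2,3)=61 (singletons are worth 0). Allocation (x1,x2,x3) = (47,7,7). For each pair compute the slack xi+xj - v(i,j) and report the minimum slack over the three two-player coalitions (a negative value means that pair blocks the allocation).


Step 1: Slack for coalition (1,2): x1+x2 - v12 = 54 - 31 = 23
Step 2: Slack for coalition (1,3): x1+x3 - v13 = 54 - 46 = 8
Step 3: Slack for coalition (2,3): x2+x3 - v23 = 14 - 28 = -14
Step 4: Minimum slack = min(23, 8, -14) = -14, attained by (2,3); coalition (2,3) can block (slack < 0), so the allocation is not in the core

-14


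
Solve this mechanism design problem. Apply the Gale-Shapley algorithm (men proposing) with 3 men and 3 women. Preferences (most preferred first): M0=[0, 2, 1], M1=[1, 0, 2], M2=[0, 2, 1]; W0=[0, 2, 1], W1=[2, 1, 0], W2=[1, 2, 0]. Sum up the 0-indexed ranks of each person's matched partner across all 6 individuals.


Step 1: Run Gale-Shapley (men propose, women hold best offer):
  M0 proposes to W0; she accepts
  M1 proposes to W1; she accepts
  M2 proposes to W0; rejected
  M2 proposes to W2; she accepts
Step 2: Final matching: W0-M0, W1-M1, W2-M2
Step 3: 0-indexed ranks (man's rank of his match, then woman's): 0 + 0 + 0 + 1 + 1 + 1
Step 4: Total rank sum = 3

3


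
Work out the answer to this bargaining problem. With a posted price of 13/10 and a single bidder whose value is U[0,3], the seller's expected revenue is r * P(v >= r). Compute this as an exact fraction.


Step 1: Posted price r = 13/10, value support [0,3]
Step 2: P(v >= r) = (3 - 13/10)/3 = 17/30
Step 3: Expected revenue = r * P(v >= r) = 13/10 * 17/30
Step 4: Revenue = 221/300

221/300


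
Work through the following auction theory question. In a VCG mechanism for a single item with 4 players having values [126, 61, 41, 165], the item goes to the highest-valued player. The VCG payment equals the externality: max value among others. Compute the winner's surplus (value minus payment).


Step 1: The winner is the agent with the highest value: agent 3 with value 165
Step 2: Values of other agents: [126, 61, 41]
Step 3: VCG payment = max of others' values = 126
Step 4: Surplus = 165 - 126 = 39

39


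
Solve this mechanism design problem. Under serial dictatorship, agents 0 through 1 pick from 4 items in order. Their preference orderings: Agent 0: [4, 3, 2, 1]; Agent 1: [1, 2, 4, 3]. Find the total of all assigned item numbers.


Step 1: Agent 0 picks item 4
Step 2: Agent 1 picks item 1
Step 3: Sum = 4 + 1 = 5

5


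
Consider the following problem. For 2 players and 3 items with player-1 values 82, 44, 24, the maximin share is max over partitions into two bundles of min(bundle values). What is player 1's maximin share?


Step 1: Item values = 82, 44, 24
Step 2: Enumerate all 2-bundle partitions and take the smaller bundle:
  Partition 1: {82} vs {44,24} -> bundles 82, 68; min = 68
  Partition 2: {44} vs {82,24} -> bundles 44, 106; min = 44
  Partition 3: {24} vs {82,44} -> bundles 24, 126; min = 24
Step 3: MMS = max(68, 44, 24) = 68

68


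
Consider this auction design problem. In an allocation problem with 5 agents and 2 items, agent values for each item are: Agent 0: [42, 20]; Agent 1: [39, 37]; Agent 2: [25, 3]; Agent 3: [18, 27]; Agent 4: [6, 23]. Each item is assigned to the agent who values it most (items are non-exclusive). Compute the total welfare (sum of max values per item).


Step 1: For each item, find the maximum value among all agents.
Step 2: Item 0 -> Agent 0 (value 42)
Step 3: Item 1 -> Agent 1 (value 37)
Step 4: Total welfare = 42 + 37 = 79

79


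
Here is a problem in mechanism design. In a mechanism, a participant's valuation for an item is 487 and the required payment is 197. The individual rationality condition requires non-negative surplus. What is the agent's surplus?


Step 1: Surplus = value - payment = 487 - 197 = 290
Step 2: IR is satisfied (surplus >= 0)

290


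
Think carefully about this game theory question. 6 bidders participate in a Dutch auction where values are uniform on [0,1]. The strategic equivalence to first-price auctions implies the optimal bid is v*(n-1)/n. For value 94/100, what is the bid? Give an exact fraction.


Step 1: Dutch auctions are strategically equivalent to first-price auctions
Step 2: The equilibrium bid is b(v) = v*(n-1)/n
Step 3: b = 47/50 * 5/6
Step 4: b = 47/60

47/60


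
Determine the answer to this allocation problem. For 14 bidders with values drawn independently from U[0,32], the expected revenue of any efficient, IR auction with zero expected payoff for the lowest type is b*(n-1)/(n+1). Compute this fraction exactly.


Step 1: By Revenue Equivalence, expected revenue = b*(n-1)/(n+1)
Step 2: Substituting n = 14, b = 32
Step 3: Revenue = 32*(14-1)/(14+1) = 32*13/15
Step 4: Revenue = 416/15

416/15


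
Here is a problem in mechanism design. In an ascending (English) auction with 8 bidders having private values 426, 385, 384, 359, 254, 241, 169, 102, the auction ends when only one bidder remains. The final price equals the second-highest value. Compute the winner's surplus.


Step 1: Identify the highest value: 426
Step 2: Identify the second-highest value: 385
Step 3: The final price = second-highest value = 385
Step 4: Surplus = 426 - 385 = 41

41


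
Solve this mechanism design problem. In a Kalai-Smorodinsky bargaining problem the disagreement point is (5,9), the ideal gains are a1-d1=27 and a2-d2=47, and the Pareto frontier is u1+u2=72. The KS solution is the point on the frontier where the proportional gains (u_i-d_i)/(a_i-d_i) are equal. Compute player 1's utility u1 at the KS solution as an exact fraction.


Step 1: At the KS point, (u1-d1)/r1 = (u2-d2)/r2 = t and u1+u2 = 72
Step 2: u1 = d1 + r1*t and u2 = d2 + r2*t, so (d1 + r1*t) + (d2 + r2*t) = 72
Step 3: t = (72 - 5 - 9)/(27 + 47) = 58/74 = 29/37
Step 4: u1 = d1 + r1*t = 5 + 27 * 29/37 = 968/37
Step 5: (Check: u2 = d2 + r2*t = 1696/37; u1+u2 = 968/37 + 1696/37 = 72, on the frontier.)

968/37


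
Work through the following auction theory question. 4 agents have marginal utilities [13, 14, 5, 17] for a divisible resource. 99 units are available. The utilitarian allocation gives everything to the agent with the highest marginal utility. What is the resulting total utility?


Step 1: The marginal utilities are [13, 14, 5, 17]
Step 2: The highest marginal utility is 17
Step 3: All 99 units go to that agent
Step 4: Total utility = 17 * 99 = 1683

1683


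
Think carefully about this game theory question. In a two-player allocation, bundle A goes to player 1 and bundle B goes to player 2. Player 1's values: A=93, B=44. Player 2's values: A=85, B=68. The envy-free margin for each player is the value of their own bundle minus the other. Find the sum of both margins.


Step 1: Player 1's margin = v1(A) - v1(B) = 93 - 44 = 49
Step 2: Player 2's margin = v2(B) - v2(A) = 68 - 85 = -17
Step 3: Total margin = 49 + -17 = 32

32


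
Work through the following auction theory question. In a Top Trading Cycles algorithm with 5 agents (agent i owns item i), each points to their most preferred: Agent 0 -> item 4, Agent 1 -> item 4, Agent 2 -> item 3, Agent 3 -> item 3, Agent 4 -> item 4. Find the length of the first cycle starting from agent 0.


Step 1: Trace the pointer graph from agent 0: 0 -> 4 -> 4
Step 2: A cycle is detected when we revisit agent 4
Step 3: The cycle is: 4 -> 4
Step 4: Cycle length = 1

1


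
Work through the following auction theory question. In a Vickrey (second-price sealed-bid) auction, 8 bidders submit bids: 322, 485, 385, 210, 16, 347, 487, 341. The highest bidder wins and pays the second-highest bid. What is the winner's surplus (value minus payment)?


Step 1: Sort bids in descending order: 487, 485, 385, 347, 341, 322, 210, 16
Step 2: The winning bid is the highest: 487
Step 3: The payment equals the second-highest bid: 485
Step 4: Surplus = winner's bid - payment = 487 - 485 = 2

2


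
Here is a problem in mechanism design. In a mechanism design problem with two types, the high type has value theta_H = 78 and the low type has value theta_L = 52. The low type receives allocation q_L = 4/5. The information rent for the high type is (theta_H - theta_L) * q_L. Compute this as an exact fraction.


Step 1: theta_H - theta_L = 78 - 52 = 26
Step 2: Information rent = (theta_H - theta_L) * q_L
Step 3: = 26 * 4/5
Step 4: = 104/5

104/5


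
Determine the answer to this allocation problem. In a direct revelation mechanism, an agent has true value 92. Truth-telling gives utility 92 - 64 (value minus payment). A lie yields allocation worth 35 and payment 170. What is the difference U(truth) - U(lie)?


Step 1: U(truth) = value - payment = 92 - 64 = 28
Step 2: U(lie) = allocation - payment = 35 - 170 = -135
Step 3: IC gap = 28 - (-135) = 163

163


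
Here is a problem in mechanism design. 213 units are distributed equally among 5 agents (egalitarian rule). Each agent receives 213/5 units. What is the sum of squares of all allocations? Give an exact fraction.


Step 1: Each agent's share = 213/5
Step 2: Square of each share = (213/5)^2 = 45369/25
Step 3: Sum of squares = 5 * 45369/25 = 45369/5

45369/5


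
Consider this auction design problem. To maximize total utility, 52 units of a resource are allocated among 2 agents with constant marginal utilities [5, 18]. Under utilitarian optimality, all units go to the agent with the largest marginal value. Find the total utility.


Step 1: The marginal utilities are [5, 18]
Step 2: The highest marginal utility is 18
Step 3: All 52 units go to that agent
Step 4: Total utility = 18 * 52 = 936

936


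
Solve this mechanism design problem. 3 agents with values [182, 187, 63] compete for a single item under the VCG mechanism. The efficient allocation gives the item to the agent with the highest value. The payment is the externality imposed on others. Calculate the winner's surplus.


Step 1: The winner is the agent with the highest value: agent 1 with value 187
Step 2: Values of other agents: [182, 63]
Step 3: VCG payment = max of others' values = 182
Step 4: Surplus = 187 - 182 = 5

5


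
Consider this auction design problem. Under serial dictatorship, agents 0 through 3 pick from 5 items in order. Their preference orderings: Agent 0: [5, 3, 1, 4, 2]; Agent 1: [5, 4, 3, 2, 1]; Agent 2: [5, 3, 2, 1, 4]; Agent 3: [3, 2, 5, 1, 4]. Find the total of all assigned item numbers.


Step 1: Agent 0 picks item 5
Step 2: Agent 1 picks item 4
Step 3: Agent 2 picks item 3
Step 4: Agent 3 picks item 2
Step 5: Sum = 5 + 4 + 3 + 2 = 14

14


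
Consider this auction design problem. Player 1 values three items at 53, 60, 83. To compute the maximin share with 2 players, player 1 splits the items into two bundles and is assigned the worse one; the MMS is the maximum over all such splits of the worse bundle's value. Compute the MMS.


Step 1: Item values = 53, 60, 83
Step 2: Enumerate all 2-bundle partitions and take the smaller bundle:
  Partition 1: {53} vs {60,83} -> bundles 53, 143; min = 53
  Partition 2: {60} vs {53,83} -> bundles 60, 136; min = 60
  Partition 3: {83} vs {53,60} -> bundles 83, 113; min = 83
Step 3: MMS = max(53, 60, 83) = 83

83


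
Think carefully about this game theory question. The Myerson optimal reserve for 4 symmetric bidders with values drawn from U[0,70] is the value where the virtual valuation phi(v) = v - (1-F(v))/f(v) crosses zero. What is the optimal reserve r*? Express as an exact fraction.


Step 1: For U[0,70], F(v) = v/70 and f(v) = 1/70
Step 2: phi(v) = v - (1 - v/70)/(1/70) = v - (70 - v) = 2v - 70
Step 3: Set phi(r*) = 0: 2r* - 70 = 0
Step 4: r* = 70/2 = 35 (the number of bidders n = 4 does not enter)

35


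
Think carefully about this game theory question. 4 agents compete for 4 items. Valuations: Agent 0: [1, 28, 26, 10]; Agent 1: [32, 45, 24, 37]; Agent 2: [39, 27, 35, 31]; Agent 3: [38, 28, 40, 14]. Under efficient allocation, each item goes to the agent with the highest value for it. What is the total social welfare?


Step 1: For each item, find the maximum value among all agents.
Step 2: Item 0 -> Agent 2 (value 39)
Step 3: Item 1 -> Agent 1 (value 45)
Step 4: Item 2 -> Agent 3 (value 40)
Step 5: Item 3 -> Agent 1 (value 37)
Step 6: Total welfare = 39 + 45 + 40 + 37 = 161

161


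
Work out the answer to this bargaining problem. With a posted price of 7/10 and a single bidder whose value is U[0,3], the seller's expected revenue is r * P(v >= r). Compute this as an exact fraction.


Step 1: Posted price r = 7/10, value support [0,3]
Step 2: P(v >= r) = (3 - 7/10)/3 = 23/30
Step 3: Expected revenue = r * P(v >= r) = 7/10 * 23/30
Step 4: Revenue = 161/300

161/300


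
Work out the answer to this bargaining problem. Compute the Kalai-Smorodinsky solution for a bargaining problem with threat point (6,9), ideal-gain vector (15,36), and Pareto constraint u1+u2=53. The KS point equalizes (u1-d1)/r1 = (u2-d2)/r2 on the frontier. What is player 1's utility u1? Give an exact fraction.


Step 1: At the KS point, (u1-d1)/r1 = (u2-d2)/r2 = t and u1+u2 = 53
Step 2: u1 = d1 + r1*t and u2 = d2 + r2*t, so (d1 + r1*t) + (d2 + r2*t) = 53
Step 3: t = (53 - 6 - 9)/(15 + 36) = 38/51
Step 4: u1 = d1 + r1*t = 6 + 15 * 38/51 = 292/17
Step 5: (Check: u2 = d2 + r2*t = 609/17; u1+u2 = 292/17 + 609/17 = 53, on the frontier.)

292/17


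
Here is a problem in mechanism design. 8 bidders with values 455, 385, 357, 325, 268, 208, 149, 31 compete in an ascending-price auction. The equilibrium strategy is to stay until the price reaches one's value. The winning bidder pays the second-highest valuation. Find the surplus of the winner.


Step 1: Identify the highest value: 455
Step 2: Identify the second-highest value: 385
Step 3: The final price = second-highest value = 385
Step 4: Surplus = 455 - 385 = 70

70


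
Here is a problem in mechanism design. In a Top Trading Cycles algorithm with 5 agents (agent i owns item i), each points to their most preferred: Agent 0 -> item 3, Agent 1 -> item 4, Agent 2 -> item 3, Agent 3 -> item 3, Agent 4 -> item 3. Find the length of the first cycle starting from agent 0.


Step 1: Trace the pointer graph from agent 0: 0 -> 3 -> 3
Step 2: A cycle is detected when we revisit agent 3
Step 3: The cycle is: 3 -> 3
Step 4: Cycle length = 1

1


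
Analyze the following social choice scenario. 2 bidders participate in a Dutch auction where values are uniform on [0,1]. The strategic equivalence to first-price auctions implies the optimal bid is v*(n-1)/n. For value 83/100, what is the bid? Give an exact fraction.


Step 1: Dutch auctions are strategically equivalent to first-price auctions
Step 2: The equilibrium bid is b(v) = v*(n-1)/n
Step 3: b = 83/100 * 1/2
Step 4: b = 83/200

83/200


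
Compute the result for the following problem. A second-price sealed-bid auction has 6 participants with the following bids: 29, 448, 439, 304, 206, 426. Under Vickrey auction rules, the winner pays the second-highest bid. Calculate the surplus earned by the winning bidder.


Step 1: Sort bids in descending order: 448, 439, 426, 304, 206, 29
Step 2: The winning bid is the highest: 448
Step 3: The payment equals the second-highest bid: 439
Step 4: Surplus = winner's bid - payment = 448 - 439 = 9

9


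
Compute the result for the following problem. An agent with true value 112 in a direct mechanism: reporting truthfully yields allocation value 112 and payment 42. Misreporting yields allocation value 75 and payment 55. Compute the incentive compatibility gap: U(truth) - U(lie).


Step 1: U(truth) = value - payment = 112 - 42 = 70
Step 2: U(lie) = allocation - payment = 75 - 55 = 20
Step 3: IC gap = 70 - 20 = 50

50


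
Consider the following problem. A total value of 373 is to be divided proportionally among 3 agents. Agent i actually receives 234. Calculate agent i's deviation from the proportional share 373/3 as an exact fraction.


Step 1: Proportional share = 373/3
Step 2: Agent's actual allocation = 234
Step 3: Excess = 234 - 373/3 = 329/3

329/3


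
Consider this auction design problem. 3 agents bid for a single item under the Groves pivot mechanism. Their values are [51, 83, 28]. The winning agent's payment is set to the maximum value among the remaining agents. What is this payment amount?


Step 1: The efficient winner is agent 1 with value 83
Step 2: Other agents' values: [51, 28]
Step 3: Pivot payment = max(others) = 51
Step 4: The winner pays 51

51


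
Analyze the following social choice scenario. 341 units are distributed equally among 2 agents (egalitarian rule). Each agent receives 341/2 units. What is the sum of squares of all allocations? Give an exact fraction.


Step 1: Each agent's share = 341/2
Step 2: Square of each share = (341/2)^2 = 116281/4
Step 3: Sum of squares = 2 * 116281/4 = 116281/2

116281/2


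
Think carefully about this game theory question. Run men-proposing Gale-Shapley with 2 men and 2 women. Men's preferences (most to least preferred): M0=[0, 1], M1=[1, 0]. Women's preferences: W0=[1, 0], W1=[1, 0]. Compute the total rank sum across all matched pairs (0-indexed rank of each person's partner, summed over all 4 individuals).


Step 1: Run Gale-Shapley (men propose, women hold best offer):
  M0 proposes to W0; she accepts
  M1 proposes to W1; she accepts
Step 2: Final matching: W0-M0, W1-M1
Step 3: 0-indexed ranks (man's rank of his match, then woman's): 0 + 1 + 0 + 0
Step 4: Total rank sum = 1

1


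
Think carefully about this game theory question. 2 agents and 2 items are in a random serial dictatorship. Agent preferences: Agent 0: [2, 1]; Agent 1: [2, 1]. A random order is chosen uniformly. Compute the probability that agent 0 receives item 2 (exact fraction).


Step 1: Agent 0 wants item 2
Step 2: There are 2 possible orderings of agents
Step 3: In 1 orderings, agent 0 gets item 2
Step 4: Probability = 1/2

1/2


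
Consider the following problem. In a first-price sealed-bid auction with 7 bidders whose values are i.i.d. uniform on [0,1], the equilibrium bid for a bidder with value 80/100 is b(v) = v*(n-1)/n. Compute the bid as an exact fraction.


Step 1: The symmetric BNE bidding function is b(v) = v * (n-1) / n
Step 2: Substitute v = 4/5 and n = 7
Step 3: b = 4/5 * 6/7
Step 4: b = 24/35

24/35


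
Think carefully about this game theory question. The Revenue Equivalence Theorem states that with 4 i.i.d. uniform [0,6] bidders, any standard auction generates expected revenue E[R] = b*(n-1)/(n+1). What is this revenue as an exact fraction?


Step 1: By Revenue Equivalence, expected revenue = b*(n-1)/(n+1)
Step 2: Substituting n = 4, b = 6
Step 3: Revenue = 6*(4-1)/(4+1) = 6*3/5
Step 4: Revenue = 18/5

18/5


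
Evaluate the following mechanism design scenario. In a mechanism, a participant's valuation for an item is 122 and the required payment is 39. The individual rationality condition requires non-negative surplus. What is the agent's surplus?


Step 1: Surplus = value - payment = 122 - 39 = 83
Step 2: IR is satisfied (surplus >= 0)

83


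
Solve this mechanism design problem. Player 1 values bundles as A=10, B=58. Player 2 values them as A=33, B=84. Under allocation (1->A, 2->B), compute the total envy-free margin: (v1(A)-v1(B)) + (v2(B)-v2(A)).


Step 1: Player 1's margin = v1(A) - v1(B) = 10 - 58 = -48
Step 2: Player 2's margin = v2(B) - v2(A) = 84 - 33 = 51
Step 3: Total margin = -48 + 51 = 3

3


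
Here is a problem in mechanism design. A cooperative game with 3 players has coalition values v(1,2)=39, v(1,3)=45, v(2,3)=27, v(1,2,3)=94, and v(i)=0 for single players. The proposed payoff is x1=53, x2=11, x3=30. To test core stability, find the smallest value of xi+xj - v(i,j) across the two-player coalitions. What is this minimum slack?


Step 1: Slack for coalition (1,2): x1+x2 - v12 = 64 - 39 = 25
Step 2: Slack for coalition (1,3): x1+x3 - v13 = 83 - 45 = 38
Step 3: Slack for coalition (2,3): x2+x3 - v23 = 41 - 27 = 14
Step 4: Minimum slack = min(25, 38, 14) = 14, attained by (2,3); no pair can gain by deviating, so the allocation is in the core

14


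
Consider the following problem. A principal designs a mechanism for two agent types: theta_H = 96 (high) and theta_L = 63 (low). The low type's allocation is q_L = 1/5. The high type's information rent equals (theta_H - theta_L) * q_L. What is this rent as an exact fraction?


Step 1: theta_H - theta_L = 96 - 63 = 33
Step 2: Information rent = (theta_H - theta_L) * q_L
Step 3: = 33 * 1/5
Step 4: = 33/5

33/5


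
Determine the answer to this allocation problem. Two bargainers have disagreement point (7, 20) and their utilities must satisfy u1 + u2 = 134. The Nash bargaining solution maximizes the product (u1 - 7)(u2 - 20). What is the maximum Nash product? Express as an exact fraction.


Step 1: The Nash solution splits surplus symmetrically above the disagreement point
Step 2: u1 = (total + d1 - d2)/2 = (134 + 7 - 20)/2 = 121/2
Step 3: u2 = (total - d1 + d2)/2 = (134 - 7 + 20)/2 = 147/2
Step 4: Nash product = (121/2 - 7) * (147/2 - 20)
Step 5: = 107/2 * 107/2 = 11449/4

11449/4


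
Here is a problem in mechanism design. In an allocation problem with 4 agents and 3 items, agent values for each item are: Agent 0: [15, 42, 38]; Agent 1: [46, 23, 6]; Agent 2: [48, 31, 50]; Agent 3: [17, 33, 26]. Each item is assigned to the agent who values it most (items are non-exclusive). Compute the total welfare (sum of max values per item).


Step 1: For each item, find the maximum value among all agents.
Step 2: Item 0 -> Agent 2 (value 48)
Step 3: Item 1 -> Agent 0 (value 42)
Step 4: Item 2 -> Agent 2 (value 50)
Step 5: Total welfare = 48 + 42 + 50 = 140

140


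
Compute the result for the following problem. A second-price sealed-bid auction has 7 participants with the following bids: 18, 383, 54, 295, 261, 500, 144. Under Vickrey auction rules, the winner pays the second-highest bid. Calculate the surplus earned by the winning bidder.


Step 1: Sort bids in descending order: 500, 383, 295, 261, 144, 54, 18
Step 2: The winning bid is the highest: 500
Step 3: The payment equals the second-highest bid: 383
Step 4: Surplus = winner's bid - payment = 500 - 383 = 117

117


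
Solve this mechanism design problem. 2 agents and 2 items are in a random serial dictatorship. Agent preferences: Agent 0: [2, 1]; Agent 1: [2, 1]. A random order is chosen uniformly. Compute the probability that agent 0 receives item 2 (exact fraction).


Step 1: Agent 0 wants item 2
Step 2: There are 2 possible orderings of agents
Step 3: In 1 orderings, agent 0 gets item 2
Step 4: Probability = 1/2

1/2


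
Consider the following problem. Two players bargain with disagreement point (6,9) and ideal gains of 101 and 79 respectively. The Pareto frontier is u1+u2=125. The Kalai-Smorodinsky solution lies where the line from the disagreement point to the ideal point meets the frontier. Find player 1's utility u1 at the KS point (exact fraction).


Step 1: At the KS point, (u1-d1)/r1 = (u2-d2)/r2 = t and u1+u2 = 125
Step 2: u1 = d1 + r1*t and u2 = d2 + r2*t, so (d1 + r1*t) + (d2 + r2*t) = 125
Step 3: t = (125 - 6 - 9)/(101 + 79) = 110/180 = 11/18
Step 4: u1 = d1 + r1*t = 6 + 101 * 11/18 = 1219/18
Step 5: (Check: u2 = d2 + r2*t = 1031/18; u1+u2 = 1219/18 + 1031/18 = 125, on the frontier.)

1219/18


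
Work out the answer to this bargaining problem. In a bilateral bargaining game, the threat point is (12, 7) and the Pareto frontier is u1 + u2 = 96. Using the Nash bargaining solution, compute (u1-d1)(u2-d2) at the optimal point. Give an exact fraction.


Step 1: The Nash solution splits surplus symmetrically above the disagreement point
Step 2: u1 = (total + d1 - d2)/2 = (96 + 12 - 7)/2 = 101/2
Step 3: u2 = (total - d1 + d2)/2 = (96 - 12 + 7)/2 = 91/2
Step 4: Nash product = (101/2 - 12) * (91/2 - 7)
Step 5: = 77/2 * 77/2 = 5929/4

5929/4


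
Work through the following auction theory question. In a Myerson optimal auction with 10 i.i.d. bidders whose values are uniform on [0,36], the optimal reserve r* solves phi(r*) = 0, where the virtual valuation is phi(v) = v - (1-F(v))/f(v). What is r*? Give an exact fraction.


Step 1: For U[0,36], F(v) = v/36 and f(v) = 1/36
Step 2: phi(v) = v - (1 - v/36)/(1/36) = v - (36 - v) = 2v - 36
Step 3: Set phi(r*) = 0: 2r* - 36 = 0
Step 4: r* = 36/2 = 18 (the number of bidders n = 10 does not enter)

18


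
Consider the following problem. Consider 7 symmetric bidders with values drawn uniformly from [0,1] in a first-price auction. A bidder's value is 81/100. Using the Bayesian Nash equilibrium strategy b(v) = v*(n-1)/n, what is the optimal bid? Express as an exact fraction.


Step 1: The symmetric BNE bidding function is b(v) = v * (n-1) / n
Step 2: Substitute v = 81/100 and n = 7
Step 3: b = 81/100 * 6/7
Step 4: b = 243/350

243/350


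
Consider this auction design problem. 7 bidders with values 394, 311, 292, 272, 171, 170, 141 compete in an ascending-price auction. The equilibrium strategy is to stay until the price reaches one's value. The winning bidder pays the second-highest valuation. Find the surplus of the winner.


Step 1: Identify the highest value: 394
Step 2: Identify the second-highest value: 311
Step 3: The final price = second-highest value = 311
Step 4: Surplus = 394 - 311 = 83

83


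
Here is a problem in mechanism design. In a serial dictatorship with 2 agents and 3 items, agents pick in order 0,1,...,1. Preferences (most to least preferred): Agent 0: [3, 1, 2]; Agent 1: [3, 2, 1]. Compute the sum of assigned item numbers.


Step 1: Agent 0 picks item 3
Step 2: Agent 1 picks item 2
Step 3: Sum = 3 + 2 = 5

5


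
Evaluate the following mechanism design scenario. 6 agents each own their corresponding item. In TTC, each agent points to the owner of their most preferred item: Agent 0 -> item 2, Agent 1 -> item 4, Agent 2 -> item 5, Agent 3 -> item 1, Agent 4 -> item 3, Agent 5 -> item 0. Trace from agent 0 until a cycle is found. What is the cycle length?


Step 1: Trace the pointer graph from agent 0: 0 -> 2 -> 5 -> 0
Step 2: A cycle is detected when we revisit agent 0
Step 3: The cycle is: 0 -> 2 -> 5 -> 0
Step 4: Cycle length = 3

3


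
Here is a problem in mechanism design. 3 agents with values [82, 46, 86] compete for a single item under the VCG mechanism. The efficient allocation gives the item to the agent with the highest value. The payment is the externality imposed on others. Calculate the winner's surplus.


Step 1: The winner is the agent with the highest value: agent 2 with value 86
Step 2: Values of other agents: [82, 46]
Step 3: VCG payment = max of others' values = 82
Step 4: Surplus = 86 - 82 = 4

4


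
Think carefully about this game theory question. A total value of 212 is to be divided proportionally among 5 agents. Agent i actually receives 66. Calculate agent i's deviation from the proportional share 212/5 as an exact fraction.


Step 1: Proportional share = 212/5
Step 2: Agent's actual allocation = 66
Step 3: Excess = 66 - 212/5 = 118/5

118/5


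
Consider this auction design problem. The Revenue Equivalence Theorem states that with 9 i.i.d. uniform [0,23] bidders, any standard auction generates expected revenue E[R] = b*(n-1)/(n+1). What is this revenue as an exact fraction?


Step 1: By Revenue Equivalence, expected revenue = b*(n-1)/(n+1)
Step 2: Substituting n = 9, b = 23
Step 3: Revenue = 23*(9-1)/(9+1) = 23*8/10
Step 4: Revenue = 184/10 = 92/5

92/5


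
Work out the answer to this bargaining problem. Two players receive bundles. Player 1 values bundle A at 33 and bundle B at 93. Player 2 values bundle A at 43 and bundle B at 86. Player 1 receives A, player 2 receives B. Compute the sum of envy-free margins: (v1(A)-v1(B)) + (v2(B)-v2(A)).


Step 1: Player 1's margin = v1(A) - v1(B) = 33 - 93 = -60
Step 2: Player 2's margin = v2(B) - v2(A) = 86 - 43 = 43
Step 3: Total margin = -60 + 43 = -17

-17


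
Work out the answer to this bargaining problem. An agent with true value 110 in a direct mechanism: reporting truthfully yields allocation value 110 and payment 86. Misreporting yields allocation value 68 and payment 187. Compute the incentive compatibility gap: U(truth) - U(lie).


Step 1: U(truth) = value - payment = 110 - 86 = 24
Step 2: U(lie) = allocation - payment = 68 - 187 = -119
Step 3: IC gap = 24 - (-119) = 143

143


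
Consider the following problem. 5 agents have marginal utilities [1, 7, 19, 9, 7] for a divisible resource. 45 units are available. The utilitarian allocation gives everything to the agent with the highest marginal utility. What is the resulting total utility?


Step 1: The marginal utilities are [1, 7, 19, 9, 7]
Step 2: The highest marginal utility is 19
Step 3: All 45 units go to that agent
Step 4: Total utility = 19 * 45 = 855

855


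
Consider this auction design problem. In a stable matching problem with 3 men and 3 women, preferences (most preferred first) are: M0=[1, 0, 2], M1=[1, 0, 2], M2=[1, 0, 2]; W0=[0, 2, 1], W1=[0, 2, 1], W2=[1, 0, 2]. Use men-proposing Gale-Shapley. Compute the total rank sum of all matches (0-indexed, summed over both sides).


Step 1: Run Gale-Shapley (men propose, women hold best offer):
  M0 proposes to W1; she accepts
  M1 proposes to W1; rejected
  M1 proposes to W0; she accepts
  M2 proposes to W1; rejected
  M2 proposes to W0; she switches from M1
  M1 proposes to W2; she accepts
Step 2: Final matching: W0-M2, W1-M0, W2-M1
Step 3: 0-indexed ranks (man's rank of his match, then woman's): 1 + 1 + 0 + 0 + 2 + 0
Step 4: Total rank sum = 4

4


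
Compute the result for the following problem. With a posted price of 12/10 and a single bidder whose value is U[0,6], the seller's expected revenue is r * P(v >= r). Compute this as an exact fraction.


Step 1: Posted price r = 6/5, value support [0,6]
Step 2: P(v >= r) = (6 - 6/5)/6 = 4/5
Step 3: Expected revenue = r * P(v >= r) = 6/5 * 4/5
Step 4: Revenue = 24/25

24/25


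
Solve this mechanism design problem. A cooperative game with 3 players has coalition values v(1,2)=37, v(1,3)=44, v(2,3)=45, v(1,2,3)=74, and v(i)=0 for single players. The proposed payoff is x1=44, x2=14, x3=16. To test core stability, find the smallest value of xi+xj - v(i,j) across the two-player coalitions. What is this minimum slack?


Step 1: Slack for coalition (1,2): x1+x2 - v12 = 58 - 37 = 21
Step 2: Slack for coalition (1,3): x1+x3 - v13 = 60 - 44 = 16
Step 3: Slack for coalition (2,3): x2+x3 - v23 = 30 - 45 = -15
Step 4: Minimum slack = min(21, 16, -15) = -15, attained by (2,3); coalition (2,3) can block (slack < 0), so the allocation is not in the core

-15


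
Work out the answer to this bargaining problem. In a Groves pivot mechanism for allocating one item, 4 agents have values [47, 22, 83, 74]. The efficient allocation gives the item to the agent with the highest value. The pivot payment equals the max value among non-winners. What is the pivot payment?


Step 1: The efficient winner is agent 2 with value 83
Step 2: Other agents' values: [47, 22, 74]
Step 3: Pivot payment = max(others) = 74
Step 4: The winner pays 74

74


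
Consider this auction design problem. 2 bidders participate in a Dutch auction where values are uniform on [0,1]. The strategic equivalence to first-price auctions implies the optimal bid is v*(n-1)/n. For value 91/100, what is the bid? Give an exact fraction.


Step 1: Dutch auctions are strategically equivalent to first-price auctions
Step 2: The equilibrium bid is b(v) = v*(n-1)/n
Step 3: b = 91/100 * 1/2
Step 4: b = 91/200

91/200


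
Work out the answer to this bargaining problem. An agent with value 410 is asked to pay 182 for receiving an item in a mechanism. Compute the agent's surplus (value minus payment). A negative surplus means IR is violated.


Step 1: Surplus = value - payment = 410 - 182 = 228
Step 2: IR is satisfied (surplus >= 0)

228


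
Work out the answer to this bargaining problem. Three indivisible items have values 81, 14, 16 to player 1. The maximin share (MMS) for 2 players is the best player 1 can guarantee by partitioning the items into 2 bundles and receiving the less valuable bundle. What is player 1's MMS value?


Step 1: Item values = 81, 14, 16
Step 2: Enumerate all 2-bundle partitions and take the smaller bundle:
  Partition 1: {81} vs {14,16} -> bundles 81, 30; min = 30
  Partition 2: {14} vs {81,16} -> bundles 14, 97; min = 14
  Partition 3: {16} vs {81,14} -> bundles 16, 95; min = 16
Step 3: MMS = max(30, 14, 16) = 30

30


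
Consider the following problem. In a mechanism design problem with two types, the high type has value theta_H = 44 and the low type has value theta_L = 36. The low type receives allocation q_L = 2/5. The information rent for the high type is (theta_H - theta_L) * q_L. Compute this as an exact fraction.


Step 1: theta_H - theta_L = 44 - 36 = 8
Step 2: Information rent = (theta_H - theta_L) * q_L
Step 3: = 8 * 2/5
Step 4: = 16/5

16/5


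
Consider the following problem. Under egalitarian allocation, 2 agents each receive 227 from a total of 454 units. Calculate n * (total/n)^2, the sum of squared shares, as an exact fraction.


Step 1: Each agent's share = 454/2 = 227
Step 2: Square of each share = (227)^2 = 51529
Step 3: Sum of squares = 2 * 51529 = 103058

103058
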